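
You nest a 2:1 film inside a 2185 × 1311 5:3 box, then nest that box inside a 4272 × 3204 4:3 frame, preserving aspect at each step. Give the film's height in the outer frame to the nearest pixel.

2136 px

2:1 in 2185×1311: fills the width, so the film is 2185.00 × 1092.50.
5:3 in 4272×3204: fills the width, so the intermediate becomes 4272.00 × 2563.20 — a scale of ×1.9551.
So the film's height is 1092.50 × 1.9551 ≈ 2136.00.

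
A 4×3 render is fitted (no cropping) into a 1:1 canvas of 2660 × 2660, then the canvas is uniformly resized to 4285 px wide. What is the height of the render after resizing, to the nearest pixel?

At 2660×2660 the render is width-limited, so height = 2660 × 3/4 ≈ 1995.00 px.
Resizing to 4285 px wide multiplies everything by 1.6109: 1995.00 → 3213.75 px.

3214 px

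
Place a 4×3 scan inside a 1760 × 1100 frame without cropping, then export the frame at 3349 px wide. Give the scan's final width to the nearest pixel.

2791 px

At 1760×1100 the scan is height-limited, so width = 1100 × 4/3 ≈ 1466.67 px.
The frame scales by 3349/1760 = 1.9028; 1466.67 × 1.9028 ≈ 2790.83 px.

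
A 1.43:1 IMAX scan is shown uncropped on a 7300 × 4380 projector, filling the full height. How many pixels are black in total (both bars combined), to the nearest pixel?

4540308 pixels

The scan is 4380 × 1.430 ≈ 6263.4000 px wide.
7300 − 6263.4000 = 1036.6000 px of bars.
That's 1036.6000 × 4380 ≈ 4540308 black pixels.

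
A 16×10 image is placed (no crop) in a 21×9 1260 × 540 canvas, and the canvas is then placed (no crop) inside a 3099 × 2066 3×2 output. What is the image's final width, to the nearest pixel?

16×10 in 1260×540: fills the height, so the image is 864.00 × 540.00.
The 21×9 canvas is width-limited in 3099×2066, giving 3099.00 × 1328.14; scale factor 2.4595.
The image scales with it: width 864.00 × 2.4595 ≈ 2125.03.

2125 px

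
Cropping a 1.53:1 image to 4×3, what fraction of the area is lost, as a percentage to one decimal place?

12.9%

Going from 1.53:1 to 4×3 means cutting width while keeping height.
Fraction kept = (1.333)/(1.530) ≈ 87.15%, so 12.85% is lost.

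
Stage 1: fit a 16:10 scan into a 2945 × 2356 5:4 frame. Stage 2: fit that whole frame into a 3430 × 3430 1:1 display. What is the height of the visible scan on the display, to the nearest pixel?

2144 px

Inside the 2945×2356 canvas the scan is width-limited at 2945.00 × 1840.62.
Second fit — the 5:4 canvas into 3430×3430 spans the width: 3430.00 × 2744.00 (×1.1647 from 2945×2356).
Applying the same ×1.1647: 1840.62 → 2143.75.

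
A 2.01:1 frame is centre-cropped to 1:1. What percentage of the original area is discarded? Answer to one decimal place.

1:1 is narrower than 2.01:1, so the crop keeps the full height and trims the width.
Fraction kept = (1.000)/(2.010) ≈ 49.75%, so 50.25% is lost.

50.2%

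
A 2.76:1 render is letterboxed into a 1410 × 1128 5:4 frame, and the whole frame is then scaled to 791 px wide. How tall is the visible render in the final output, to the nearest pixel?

287 px

Fitted into 1410×1128, the render spans the width; its height is 1410 / 2.760 ≈ 510.87 px.
Scaling 1410 → 791 is ×0.5610, so the height becomes 510.87 × 0.5610 ≈ 286.59 px.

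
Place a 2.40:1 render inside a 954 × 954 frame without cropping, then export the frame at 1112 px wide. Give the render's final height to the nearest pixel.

463 px

Fitted into 954×954, the render spans the width; its height is 954 / 2.400 ≈ 397.50 px.
The frame scales by 1112/954 = 1.1656; 397.50 × 1.1656 ≈ 463.33 px.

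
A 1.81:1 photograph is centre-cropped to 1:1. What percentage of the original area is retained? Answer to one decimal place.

55.2%

1:1 is narrower than 1.81:1, so the crop keeps the full height and trims the width.
(1.000)/(1.810) ≈ 0.552 of the area survives.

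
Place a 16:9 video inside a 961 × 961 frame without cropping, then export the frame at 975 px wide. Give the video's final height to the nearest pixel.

548 px

Fitted into 961×961, the video spans the width; its height is 961 × 9/16 ≈ 540.56 px.
Scaling 961 → 975 is ×1.0146, so the height becomes 540.56 × 1.0146 ≈ 548.44 px.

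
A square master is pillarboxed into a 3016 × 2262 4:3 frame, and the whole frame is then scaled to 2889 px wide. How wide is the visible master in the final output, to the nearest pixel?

At 3016×2262 the master is height-limited, so width = 2262 × 1/1 ≈ 2262.00 px.
The frame scales by 2889/3016 = 0.9579; 2262.00 × 0.9579 ≈ 2166.75 px.

2167 px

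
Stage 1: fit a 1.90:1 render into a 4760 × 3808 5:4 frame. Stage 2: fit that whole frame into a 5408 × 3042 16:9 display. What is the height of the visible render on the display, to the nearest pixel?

2001 px

Inside the 4760×3808 canvas the render is width-limited at 4760.00 × 2505.26.
5:4 in 5408×3042: fills the height, so the intermediate becomes 3802.50 × 3042.00 — a scale of ×0.7988.
So the render's height is 2505.26 × 0.7988 ≈ 2001.32.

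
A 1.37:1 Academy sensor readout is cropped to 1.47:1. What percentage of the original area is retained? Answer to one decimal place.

93.2%

Going from 1.37:1 Academy to 1.47:1 means cutting height while keeping width.
Area ratio = (1.370)/(1.470) = 93.20% retained.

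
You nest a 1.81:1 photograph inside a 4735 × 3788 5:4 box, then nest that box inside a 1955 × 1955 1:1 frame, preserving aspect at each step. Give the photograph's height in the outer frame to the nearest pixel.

1.81:1 in 4735×3788: fills the width, so the photograph is 4735.00 × 2616.02.
Second fit — the 5:4 canvas into 1955×1955 spans the width: 1955.00 × 1564.00 (×0.4129 from 4735×3788).
The photograph scales with it: height 2616.02 × 0.4129 ≈ 1080.11.

1080 px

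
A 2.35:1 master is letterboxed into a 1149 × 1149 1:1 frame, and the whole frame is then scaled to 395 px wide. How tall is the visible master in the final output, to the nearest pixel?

168 px

In the 1149×1149 frame the master fills the width: height = 1149 / 2.350 ≈ 488.94 px.
Scaling 1149 → 395 is ×0.3438, so the height becomes 488.94 × 0.3438 ≈ 168.09 px.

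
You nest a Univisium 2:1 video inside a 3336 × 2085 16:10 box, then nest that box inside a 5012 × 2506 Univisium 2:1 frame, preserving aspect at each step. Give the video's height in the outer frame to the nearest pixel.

Univisium 2:1 in 3336×2085: fills the width, so the video is 3336.00 × 1668.00.
Second fit — the 16:10 canvas into 5012×2506 spans the height: 4009.60 × 2506.00 (×1.2019 from 3336×2085).
Applying the same ×1.2019: 1668.00 → 2004.80.

2005 px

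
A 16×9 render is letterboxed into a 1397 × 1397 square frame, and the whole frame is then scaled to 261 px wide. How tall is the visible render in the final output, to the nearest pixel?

At 1397×1397 the render is width-limited, so height = 1397 × 9/16 ≈ 785.81 px.
Scaling 1397 → 261 is ×0.1868, so the height becomes 785.81 × 0.1868 ≈ 146.81 px.

147 px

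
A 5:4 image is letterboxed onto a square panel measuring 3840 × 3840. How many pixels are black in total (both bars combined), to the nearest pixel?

2949120 pixels

5:4 is wider than square, so it spans the full width.
That makes the image 3072.0000 px tall (3840 × 4/5).
Leftover height: 3840 − 3072.0000 = 768.0000 px.
Across the 3840-px span: 768.0000 × 3840 ≈ 2949120 px.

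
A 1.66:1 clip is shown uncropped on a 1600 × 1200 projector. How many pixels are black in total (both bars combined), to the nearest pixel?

377831 pixels

1.66:1 is wider than 4:3, so it spans the full width.
Content height = 1600 / 1.660 ≈ 963.8554 px.
1200 − 963.8554 = 236.1446 px of bars.
That's 236.1446 × 1600 ≈ 377831 black pixels.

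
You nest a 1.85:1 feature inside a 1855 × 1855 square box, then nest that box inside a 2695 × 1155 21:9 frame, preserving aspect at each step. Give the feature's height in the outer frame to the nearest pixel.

Inside the 1855×1855 canvas the feature is width-limited at 1855.00 × 1002.70.
square in 2695×1155: fills the height, so the intermediate becomes 1155.00 × 1155.00 — a scale of ×0.6226.
The feature scales with it: height 1002.70 × 0.6226 ≈ 624.32.

624 px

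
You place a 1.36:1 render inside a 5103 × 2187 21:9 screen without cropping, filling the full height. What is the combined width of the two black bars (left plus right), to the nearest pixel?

2129 px

The render is 2187 × 1.360 ≈ 2974.32 px wide.
Black = 5103 − 2974.32 = 2128.68 px.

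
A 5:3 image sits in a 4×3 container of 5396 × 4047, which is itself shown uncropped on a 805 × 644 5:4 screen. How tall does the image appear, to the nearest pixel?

483 px

5:3 in 5396×4047: fills the width, so the image is 5396.00 × 3237.60.
Second fit — the 4×3 canvas into 805×644 spans the width: 805.00 × 603.75 (×0.1492 from 5396×4047).
So the image's height is 3237.60 × 0.1492 ≈ 483.00.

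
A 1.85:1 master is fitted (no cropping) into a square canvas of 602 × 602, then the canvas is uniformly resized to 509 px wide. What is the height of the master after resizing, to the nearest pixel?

Fitted into 602×602, the master spans the width; its height is 602 / 1.850 ≈ 325.41 px.
Scaling 602 → 509 is ×0.8455, so the height becomes 325.41 × 0.8455 ≈ 275.14 px.

275 px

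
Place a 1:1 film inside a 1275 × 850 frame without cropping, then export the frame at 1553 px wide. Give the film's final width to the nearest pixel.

In the 1275×850 frame the film fills the height: width = 850 × 1/1 ≈ 850.00 px.
The frame scales by 1553/1275 = 1.2180; 850.00 × 1.2180 ≈ 1035.33 px.

1035 px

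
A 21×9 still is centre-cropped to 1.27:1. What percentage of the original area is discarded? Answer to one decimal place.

45.6%

Going from 21×9 to 1.27:1 means cutting width while keeping height.
(1.270)/(2.333) ≈ 0.544 of the area survives, leaving 45.57% discarded.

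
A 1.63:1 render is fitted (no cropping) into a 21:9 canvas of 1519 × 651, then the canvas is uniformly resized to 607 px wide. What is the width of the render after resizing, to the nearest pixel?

424 px

In the 1519×651 frame the render fills the height: width = 651 × 1.630 ≈ 1061.13 px.
Resizing to 607 px wide multiplies everything by 0.3996: 1061.13 → 424.03 px.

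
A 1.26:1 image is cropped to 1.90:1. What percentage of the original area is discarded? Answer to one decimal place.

33.7%

The width stays; only height is cut (since 1.90:1 is wider than 1.26:1).
(1.260)/(1.900) ≈ 0.663 of the area survives, leaving 33.68% discarded.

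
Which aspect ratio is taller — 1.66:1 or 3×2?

3×2

1.66 and 3×2 = 1.5; 1.66 > 1.5. The smaller width-to-height ratio is the taller frame.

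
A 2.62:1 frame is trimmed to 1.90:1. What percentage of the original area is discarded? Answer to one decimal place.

The height stays; only width is cut (since 1.90:1 is narrower than 2.62:1).
Area ratio = (1.900)/(2.620) = 72.52%; the remaining 27.48% is cropped out.

27.5%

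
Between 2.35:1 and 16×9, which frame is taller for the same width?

2.35 and 16×9 = 1.778; 2.35 > 1.778. The smaller width-to-height ratio is the taller frame.

16×9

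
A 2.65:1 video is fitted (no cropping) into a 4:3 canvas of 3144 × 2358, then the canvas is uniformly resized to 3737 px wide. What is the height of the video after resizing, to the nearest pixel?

1410 px

At 3144×2358 the video is width-limited, so height = 3144 / 2.650 ≈ 1186.42 px.
Scaling 3144 → 3737 is ×1.1886, so the height becomes 1186.42 × 1.1886 ≈ 1410.19 px.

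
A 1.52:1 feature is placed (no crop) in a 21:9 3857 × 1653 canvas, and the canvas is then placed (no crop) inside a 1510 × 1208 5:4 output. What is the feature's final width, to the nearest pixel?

984 px

Inside the 3857×1653 canvas the feature is height-limited at 2512.56 × 1653.00.
Second fit — the 21:9 canvas into 1510×1208 spans the width: 1510.00 × 647.14 (×0.3915 from 3857×1653).
The feature scales with it: width 2512.56 × 0.3915 ≈ 983.66.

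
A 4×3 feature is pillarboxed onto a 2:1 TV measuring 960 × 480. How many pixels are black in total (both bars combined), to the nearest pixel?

Since 1.333 < 2.000, the feature is height-limited.
Content width = 480 × 4/3 ≈ 640.0000 px.
960 − 640.0000 = 320.0000 px of bars.
That's 320.0000 × 480 ≈ 153600 black pixels.

153600 pixels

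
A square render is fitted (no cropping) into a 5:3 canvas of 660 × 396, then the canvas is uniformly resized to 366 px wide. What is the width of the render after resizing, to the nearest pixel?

220 px

In the 660×396 frame the render fills the height: width = 396 × 1/1 ≈ 396.00 px.
Resizing to 366 px wide multiplies everything by 0.5545: 396.00 → 219.60 px.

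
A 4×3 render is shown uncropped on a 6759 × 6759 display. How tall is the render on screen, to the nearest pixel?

5069 px

Since 1.333 > 1.000, the render is width-limited.
Content height = 6759 × 3/4 ≈ 5069.25 px.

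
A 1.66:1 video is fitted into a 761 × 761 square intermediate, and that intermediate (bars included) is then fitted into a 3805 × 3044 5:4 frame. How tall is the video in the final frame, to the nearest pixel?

First fit — 1.66:1 into 761×761 spans the width: 761.00 × 458.43.
Second fit — the square canvas into 3805×3044 spans the height: 3044.00 × 3044.00 (×4.0000 from 761×761).
So the video's height is 458.43 × 4.0000 ≈ 1833.73.

1834 px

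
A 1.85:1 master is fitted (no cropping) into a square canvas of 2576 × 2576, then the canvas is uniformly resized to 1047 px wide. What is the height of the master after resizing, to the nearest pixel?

566 px

In the 2576×2576 frame the master fills the width: height = 2576 / 1.850 ≈ 1392.43 px.
The frame scales by 1047/2576 = 0.4064; 1392.43 × 0.4064 ≈ 565.95 px.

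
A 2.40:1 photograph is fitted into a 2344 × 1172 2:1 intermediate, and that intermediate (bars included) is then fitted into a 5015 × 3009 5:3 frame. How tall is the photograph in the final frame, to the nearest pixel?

2090 px

First fit — 2.40:1 into 2344×1172 spans the width: 2344.00 × 976.67.
The 2:1 canvas is width-limited in 5015×3009, giving 5015.00 × 2507.50; scale factor 2.1395.
Applying the same ×2.1395: 976.67 → 2089.58.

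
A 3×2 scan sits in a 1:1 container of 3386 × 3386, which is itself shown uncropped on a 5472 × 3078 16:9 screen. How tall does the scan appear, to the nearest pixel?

3×2 in 3386×3386: fills the width, so the scan is 3386.00 × 2257.33.
The 1:1 canvas is height-limited in 5472×3078, giving 3078.00 × 3078.00; scale factor 0.9090.
Applying the same ×0.9090: 2257.33 → 2052.00.

2052 px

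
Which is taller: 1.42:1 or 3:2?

1.42:1

1.42 and 3:2 = 1.5; 1.5 > 1.42. The smaller width-to-height ratio is the taller frame.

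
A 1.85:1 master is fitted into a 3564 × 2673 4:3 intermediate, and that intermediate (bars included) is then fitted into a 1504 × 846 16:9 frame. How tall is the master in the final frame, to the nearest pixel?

Inside the 3564×2673 canvas the master is width-limited at 3564.00 × 1926.49.
Second fit — the 4:3 canvas into 1504×846 spans the height: 1128.00 × 846.00 (×0.3165 from 3564×2673).
The master scales with it: height 1926.49 × 0.3165 ≈ 609.73.

610 px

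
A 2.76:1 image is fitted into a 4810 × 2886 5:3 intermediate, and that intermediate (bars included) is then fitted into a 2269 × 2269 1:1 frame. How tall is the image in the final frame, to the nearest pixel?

First fit — 2.76:1 into 4810×2886 spans the width: 4810.00 × 1742.75.
5:3 in 2269×2269: fills the width, so the intermediate becomes 2269.00 × 1361.40 — a scale of ×0.4717.
The image scales with it: height 1742.75 × 0.4717 ≈ 822.10.

822 px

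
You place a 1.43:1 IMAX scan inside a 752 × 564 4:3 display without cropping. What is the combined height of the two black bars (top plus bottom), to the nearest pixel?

Since 1.430 > 1.333, the scan is width-limited.
Content height = 752 / 1.430 ≈ 525.87 px.
564 − 525.87 = 38.13 px of bars.

38 px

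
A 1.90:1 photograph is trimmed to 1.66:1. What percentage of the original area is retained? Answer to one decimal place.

87.4%

1.66:1 is narrower than 1.90:1, so the crop keeps the full height and trims the width.
Area ratio = (1.660)/(1.900) = 87.37% retained.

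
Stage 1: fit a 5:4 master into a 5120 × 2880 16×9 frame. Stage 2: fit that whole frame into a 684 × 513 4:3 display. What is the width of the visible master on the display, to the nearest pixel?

481 px

5:4 in 5120×2880: fills the height, so the master is 3600.00 × 2880.00.
16×9 in 684×513: fills the width, so the intermediate becomes 684.00 × 384.75 — a scale of ×0.1336.
Applying the same ×0.1336: 3600.00 → 480.94.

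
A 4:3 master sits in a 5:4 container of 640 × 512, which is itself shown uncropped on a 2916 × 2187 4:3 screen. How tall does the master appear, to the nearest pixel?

4:3 in 640×512: fills the width, so the master is 640.00 × 480.00.
The 5:4 canvas is height-limited in 2916×2187, giving 2733.75 × 2187.00; scale factor 4.2715.
The master scales with it: height 480.00 × 4.2715 ≈ 2050.31.

2050 px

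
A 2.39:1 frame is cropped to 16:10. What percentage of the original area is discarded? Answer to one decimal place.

16:10 is narrower than 2.39:1, so the crop keeps the full height and trims the width.
Area ratio = (1.600)/(2.390) = 66.95%; the remaining 33.05% is cropped out.

33.1%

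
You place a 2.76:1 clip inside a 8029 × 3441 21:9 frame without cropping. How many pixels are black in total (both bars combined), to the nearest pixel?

2.76:1 (2.760) > 21:9 (2.333), so the clip fills the width.
Content height = 8029 / 2.760 ≈ 2909.0580 px.
Leftover height: 3441 − 2909.0580 = 531.9420 px.
That's 531.9420 × 8029 ≈ 4270963 black pixels.

4270963 pixels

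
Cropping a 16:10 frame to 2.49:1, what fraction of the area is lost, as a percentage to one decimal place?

Going from 16:10 to 2.49:1 means cutting height while keeping width.
(1.600)/(2.490) ≈ 0.643 of the area survives, leaving 35.74% discarded.

35.7%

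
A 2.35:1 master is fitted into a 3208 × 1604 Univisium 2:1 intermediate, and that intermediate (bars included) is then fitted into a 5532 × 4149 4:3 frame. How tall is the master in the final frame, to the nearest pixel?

2354 px

2.35:1 in 3208×1604: fills the width, so the master is 3208.00 × 1365.11.
Univisium 2:1 in 5532×4149: fills the width, so the intermediate becomes 5532.00 × 2766.00 — a scale of ×1.7244.
The master scales with it: height 1365.11 × 1.7244 ≈ 2354.04.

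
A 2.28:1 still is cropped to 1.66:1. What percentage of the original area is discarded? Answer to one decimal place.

The height stays; only width is cut (since 1.66:1 is narrower than 2.28:1).
Fraction kept = (1.660)/(2.280) ≈ 72.81%, so 27.19% is lost.

27.2%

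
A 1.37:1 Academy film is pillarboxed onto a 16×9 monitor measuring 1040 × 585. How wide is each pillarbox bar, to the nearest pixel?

Since 1.370 < 1.778, the film is height-limited.
Content width = 585 × 1.370 ≈ 801.45 px.
Black = 1040 − 801.45 = 238.55 px, or 119.28 per bar.

119 px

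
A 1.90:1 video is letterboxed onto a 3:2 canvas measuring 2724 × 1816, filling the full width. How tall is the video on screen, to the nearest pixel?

The video is 2724 / 1.900 ≈ 1433.68 px tall.

1434 px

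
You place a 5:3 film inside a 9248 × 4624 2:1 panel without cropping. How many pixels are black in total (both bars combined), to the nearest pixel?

7127125 pixels

5:3 is narrower than 2:1, so it spans the full height.
The film is 4624 × 5/3 ≈ 7706.6667 px wide.
Black = 9248 − 7706.6667 = 1541.3333 px.
That's 1541.3333 × 4624 ≈ 7127125 black pixels.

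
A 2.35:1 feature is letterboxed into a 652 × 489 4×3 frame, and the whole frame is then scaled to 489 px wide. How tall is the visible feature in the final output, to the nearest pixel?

At 652×489 the feature is width-limited, so height = 652 / 2.350 ≈ 277.45 px.
The frame scales by 489/652 = 0.7500; 277.45 × 0.7500 ≈ 208.09 px.

208 px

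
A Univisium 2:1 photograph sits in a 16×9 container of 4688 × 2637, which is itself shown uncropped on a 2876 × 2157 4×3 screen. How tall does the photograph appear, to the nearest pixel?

1438 px

Univisium 2:1 in 4688×2637: fills the width, so the photograph is 4688.00 × 2344.00.
The 16×9 canvas is width-limited in 2876×2157, giving 2876.00 × 1617.75; scale factor 0.6135.
The photograph scales with it: height 2344.00 × 0.6135 ≈ 1438.00.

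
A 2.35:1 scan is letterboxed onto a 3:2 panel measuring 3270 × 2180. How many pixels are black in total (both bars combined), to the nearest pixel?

2.35:1 (2.350) > 3:2 (1.500), so the scan fills the width.
The scan is 3270 / 2.350 ≈ 1391.4894 px tall.
Black = 2180 − 1391.4894 = 788.5106 px.
Across the 3270-px span: 788.5106 × 3270 ≈ 2578430 px.

2578430 pixels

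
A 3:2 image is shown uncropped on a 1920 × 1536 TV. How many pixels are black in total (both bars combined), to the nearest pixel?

491520 pixels

Since 1.500 > 1.250, the image is width-limited.
The image is 1920 × 2/3 ≈ 1280.0000 px tall.
Leftover height: 1536 − 1280.0000 = 256.0000 px.
That's 256.0000 × 1920 ≈ 491520 black pixels.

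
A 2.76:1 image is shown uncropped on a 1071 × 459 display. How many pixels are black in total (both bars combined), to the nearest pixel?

75994 pixels

Since 2.760 > 2.333, the image is width-limited.
The image is 1071 / 2.760 ≈ 388.0435 px tall.
Black = 459 − 388.0435 = 70.9565 px.
Across the 1071-px span: 70.9565 × 1071 ≈ 75994 px.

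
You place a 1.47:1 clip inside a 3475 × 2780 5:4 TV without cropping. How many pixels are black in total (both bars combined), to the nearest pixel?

1.47:1 (1.470) > 5:4 (1.250), so the clip fills the width.
That makes the image 2363.9456 px tall (3475 / 1.470).
Leftover height: 2780 − 2363.9456 = 416.0544 px.
That's 416.0544 × 3475 ≈ 1445789 black pixels.

1445789 pixels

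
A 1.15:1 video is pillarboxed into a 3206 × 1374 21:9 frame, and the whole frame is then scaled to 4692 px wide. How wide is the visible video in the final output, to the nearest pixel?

2312 px

In the 3206×1374 frame the video fills the height: width = 1374 × 1.150 ≈ 1580.10 px.
Resizing to 4692 px wide multiplies everything by 1.4635: 1580.10 → 2312.49 px.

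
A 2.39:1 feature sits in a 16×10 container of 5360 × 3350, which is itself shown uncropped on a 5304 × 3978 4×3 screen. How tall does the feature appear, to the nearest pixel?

2219 px

Inside the 5360×3350 canvas the feature is width-limited at 5360.00 × 2242.68.
Second fit — the 16×10 canvas into 5304×3978 spans the width: 5304.00 × 3315.00 (×0.9896 from 5360×3350).
Applying the same ×0.9896: 2242.68 → 2219.25.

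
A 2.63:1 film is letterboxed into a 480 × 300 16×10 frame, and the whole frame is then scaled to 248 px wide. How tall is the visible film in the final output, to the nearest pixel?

In the 480×300 frame the film fills the width: height = 480 / 2.630 ≈ 182.51 px.
Resizing to 248 px wide multiplies everything by 0.5167: 182.51 → 94.30 px.

94 px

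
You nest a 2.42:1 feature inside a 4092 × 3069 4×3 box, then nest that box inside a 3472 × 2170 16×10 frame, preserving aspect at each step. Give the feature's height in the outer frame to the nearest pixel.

1196 px

Inside the 4092×3069 canvas the feature is width-limited at 4092.00 × 1690.91.
Second fit — the 4×3 canvas into 3472×2170 spans the height: 2893.33 × 2170.00 (×0.7071 from 4092×3069).
The feature scales with it: height 1690.91 × 0.7071 ≈ 1195.59.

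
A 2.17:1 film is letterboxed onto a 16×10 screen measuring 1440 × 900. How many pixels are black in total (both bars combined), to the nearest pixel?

Since 2.170 > 1.600, the film is width-limited.
The film is 1440 / 2.170 ≈ 663.5945 px tall.
900 − 663.5945 = 236.4055 px of bars.
That's 236.4055 × 1440 ≈ 340424 black pixels.

340424 pixels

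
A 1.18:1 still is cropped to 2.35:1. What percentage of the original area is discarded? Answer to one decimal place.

The width stays; only height is cut (since 2.35:1 is wider than 1.18:1).
Fraction kept = (1.180)/(2.350) ≈ 50.21%, so 49.79% is lost.

49.8%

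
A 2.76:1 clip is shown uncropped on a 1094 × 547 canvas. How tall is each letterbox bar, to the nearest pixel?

Since 2.760 > 2.000, the clip is width-limited.
Content height = 1094 / 2.760 ≈ 396.38 px.
547 − 396.38 = 150.62 px of bars (75.31 each).

75 px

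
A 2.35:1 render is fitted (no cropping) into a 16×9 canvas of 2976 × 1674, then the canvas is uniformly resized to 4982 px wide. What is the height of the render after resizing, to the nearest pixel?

2120 px

Fitted into 2976×1674, the render spans the width; its height is 2976 / 2.350 ≈ 1266.38 px.
Resizing to 4982 px wide multiplies everything by 1.6741: 1266.38 → 2120.00 px.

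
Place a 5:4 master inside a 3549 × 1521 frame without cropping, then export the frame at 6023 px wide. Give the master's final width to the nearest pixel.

3227 px

Fitted into 3549×1521, the master spans the height; its width is 1521 × 5/4 ≈ 1901.25 px.
Scaling 3549 → 6023 is ×1.6971, so the width becomes 1901.25 × 1.6971 ≈ 3226.61 px.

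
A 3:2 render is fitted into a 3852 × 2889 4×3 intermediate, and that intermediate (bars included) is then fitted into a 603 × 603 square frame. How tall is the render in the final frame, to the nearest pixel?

Inside the 3852×2889 canvas the render is width-limited at 3852.00 × 2568.00.
4×3 in 603×603: fills the width, so the intermediate becomes 603.00 × 452.25 — a scale of ×0.1565.
So the render's height is 2568.00 × 0.1565 ≈ 402.00.

402 px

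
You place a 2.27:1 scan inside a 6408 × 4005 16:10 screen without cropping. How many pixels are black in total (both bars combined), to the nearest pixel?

2.27:1 (2.270) > 16:10 (1.600), so the scan fills the width.
Content height = 6408 / 2.270 ≈ 2822.9075 px.
4005 − 2822.9075 = 1182.0925 px of bars.
Across the 6408-px span: 1182.0925 × 6408 ≈ 7574849 px.

7574849 pixels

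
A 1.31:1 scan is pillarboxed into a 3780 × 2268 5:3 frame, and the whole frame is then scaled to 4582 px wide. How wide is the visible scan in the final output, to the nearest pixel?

3601 px

At 3780×2268 the scan is height-limited, so width = 2268 × 1.310 ≈ 2971.08 px.
The frame scales by 4582/3780 = 1.2122; 2971.08 × 1.2122 ≈ 3601.45 px.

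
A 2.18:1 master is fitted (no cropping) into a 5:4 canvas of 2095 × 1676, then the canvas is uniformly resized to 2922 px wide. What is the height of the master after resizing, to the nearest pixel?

1340 px

Fitted into 2095×1676, the master spans the width; its height is 2095 / 2.180 ≈ 961.01 px.
The frame scales by 2922/2095 = 1.3947; 961.01 × 1.3947 ≈ 1340.37 px.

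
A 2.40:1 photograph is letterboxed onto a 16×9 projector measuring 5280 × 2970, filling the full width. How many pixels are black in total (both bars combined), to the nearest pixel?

4065600 pixels

Content height = 5280 / 2.400 ≈ 2200.0000 px.
Leftover height: 2970 − 2200.0000 = 770.0000 px.
Across the 5280-px span: 770.0000 × 5280 ≈ 4065600 px.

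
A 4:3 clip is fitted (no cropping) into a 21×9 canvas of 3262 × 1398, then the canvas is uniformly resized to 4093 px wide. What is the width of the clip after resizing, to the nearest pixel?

Fitted into 3262×1398, the clip spans the height; its width is 1398 × 4/3 ≈ 1864.00 px.
Resizing to 4093 px wide multiplies everything by 1.2548: 1864.00 → 2338.86 px.

2339 px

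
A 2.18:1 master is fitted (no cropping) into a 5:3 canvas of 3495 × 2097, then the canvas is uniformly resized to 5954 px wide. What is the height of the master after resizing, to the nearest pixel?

2731 px

At 3495×2097 the master is width-limited, so height = 3495 / 2.180 ≈ 1603.21 px.
Scaling 3495 → 5954 is ×1.7036, so the height becomes 1603.21 × 1.7036 ≈ 2731.19 px.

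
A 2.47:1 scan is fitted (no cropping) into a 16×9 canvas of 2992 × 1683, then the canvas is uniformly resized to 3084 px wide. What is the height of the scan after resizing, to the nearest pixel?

In the 2992×1683 frame the scan fills the width: height = 2992 / 2.470 ≈ 1211.34 px.
The frame scales by 3084/2992 = 1.0307; 1211.34 × 1.0307 ≈ 1248.58 px.

1249 px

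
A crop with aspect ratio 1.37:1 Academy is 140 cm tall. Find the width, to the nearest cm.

192 cm

At 1.37:1 Academy, 140 × 1.370 ≈ 191.80.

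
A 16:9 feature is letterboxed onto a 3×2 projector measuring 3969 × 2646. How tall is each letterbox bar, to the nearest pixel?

207 px

16:9 is wider than 3×2, so it spans the full width.
The feature is 3969 × 9/16 ≈ 2232.56 px tall.
2646 − 2232.56 = 413.44 px of bars (206.72 each).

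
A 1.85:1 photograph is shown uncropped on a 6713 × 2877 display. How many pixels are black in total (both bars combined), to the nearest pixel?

4000612 pixels

1.85:1 (1.850) < 21×9 (2.333), so the photograph fills the height.
The photograph is 2877 × 1.850 ≈ 5322.4500 px wide.
6713 − 5322.4500 = 1390.5500 px of bars.
That's 1390.5500 × 2877 ≈ 4000612 black pixels.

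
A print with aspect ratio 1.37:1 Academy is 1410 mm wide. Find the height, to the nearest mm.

Height = 1410 / 1.370 = 1029.20.

1029 mm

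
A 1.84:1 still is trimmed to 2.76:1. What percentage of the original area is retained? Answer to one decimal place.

Going from 1.84:1 to 2.76:1 means cutting height while keeping width.
Area ratio = (1.840)/(2.760) = 66.67% retained.

66.7%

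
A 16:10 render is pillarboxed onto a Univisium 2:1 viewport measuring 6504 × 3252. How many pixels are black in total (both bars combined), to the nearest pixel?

4230202 pixels

16:10 (1.600) < Univisium 2:1 (2.000), so the render fills the height.
Content width = 3252 × 16/10 ≈ 5203.2000 px.
Black = 6504 − 5203.2000 = 1300.8000 px.
Bar area = 1300.8000 × 3252 ≈ 4230202 px.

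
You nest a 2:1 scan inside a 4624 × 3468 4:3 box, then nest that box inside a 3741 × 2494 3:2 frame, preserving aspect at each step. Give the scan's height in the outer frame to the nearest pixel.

1663 px

Inside the 4624×3468 canvas the scan is width-limited at 4624.00 × 2312.00.
The 4:3 canvas is height-limited in 3741×2494, giving 3325.33 × 2494.00; scale factor 0.7191.
So the scan's height is 2312.00 × 0.7191 ≈ 1662.67.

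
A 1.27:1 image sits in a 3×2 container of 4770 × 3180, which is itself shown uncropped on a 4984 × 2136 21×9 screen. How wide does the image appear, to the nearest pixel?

2713 px

First fit — 1.27:1 into 4770×3180 spans the height: 4038.60 × 3180.00.
The 3×2 canvas is height-limited in 4984×2136, giving 3204.00 × 2136.00; scale factor 0.6717.
The image scales with it: width 4038.60 × 0.6717 ≈ 2712.72.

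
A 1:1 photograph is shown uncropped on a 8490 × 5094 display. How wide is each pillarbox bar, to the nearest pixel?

Since 1.000 < 1.667, the photograph is height-limited.
Content width = 5094 × 1/1 ≈ 5094.00 px.
Leftover width: 8490 − 5094.00 = 3396.00 px → 1698.00 each side.

1698 px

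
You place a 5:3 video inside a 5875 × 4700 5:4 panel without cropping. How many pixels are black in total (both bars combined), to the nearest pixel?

5:3 is wider than 5:4, so it spans the full width.
Content height = 5875 × 3/5 ≈ 3525.0000 px.
Leftover height: 4700 − 3525.0000 = 1175.0000 px.
That's 1175.0000 × 5875 ≈ 6903125 black pixels.

6903125 pixels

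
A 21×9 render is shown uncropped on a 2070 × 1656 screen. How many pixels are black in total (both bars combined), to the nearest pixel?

21×9 (2.333) > 5:4 (1.250), so the render fills the width.
That makes the image 887.1429 px tall (2070 × 9/21).
Leftover height: 1656 − 887.1429 = 768.8571 px.
Bar area = 768.8571 × 2070 ≈ 1591534 px.

1591534 pixels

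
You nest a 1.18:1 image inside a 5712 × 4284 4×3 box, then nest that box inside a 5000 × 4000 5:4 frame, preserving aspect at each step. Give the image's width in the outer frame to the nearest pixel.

1.18:1 in 5712×4284: fills the height, so the image is 5055.12 × 4284.00.
Second fit — the 4×3 canvas into 5000×4000 spans the width: 5000.00 × 3750.00 (×0.8754 from 5712×4284).
So the image's width is 5055.12 × 0.8754 ≈ 4425.00.

4425 px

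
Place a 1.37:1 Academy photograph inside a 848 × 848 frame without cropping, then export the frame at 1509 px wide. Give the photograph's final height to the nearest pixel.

Fitted into 848×848, the photograph spans the width; its height is 848 / 1.370 ≈ 618.98 px.
Resizing to 1509 px wide multiplies everything by 1.7795: 618.98 → 1101.46 px.

1101 px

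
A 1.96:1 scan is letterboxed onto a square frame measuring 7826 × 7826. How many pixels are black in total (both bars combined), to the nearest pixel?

29998176 pixels

Since 1.960 > 1.000, the scan is width-limited.
The scan is 7826 / 1.960 ≈ 3992.8571 px tall.
7826 − 3992.8571 = 3833.1429 px of bars.
That's 3833.1429 × 7826 ≈ 29998176 black pixels.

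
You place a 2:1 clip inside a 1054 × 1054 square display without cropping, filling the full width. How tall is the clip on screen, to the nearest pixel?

Content height = 1054 × 1/2 ≈ 527.00 px.

527 px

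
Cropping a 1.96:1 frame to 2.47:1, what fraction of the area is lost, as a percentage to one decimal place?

20.6%

Going from 1.96:1 to 2.47:1 means cutting height while keeping width.
Area ratio = (1.960)/(2.470) = 79.35%; the remaining 20.65% is cropped out.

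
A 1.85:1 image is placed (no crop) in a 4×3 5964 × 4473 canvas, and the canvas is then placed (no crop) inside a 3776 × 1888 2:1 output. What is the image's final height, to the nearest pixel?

1361 px

1.85:1 in 5964×4473: fills the width, so the image is 5964.00 × 3223.78.
The 4×3 canvas is height-limited in 3776×1888, giving 2517.33 × 1888.00; scale factor 0.4221.
Applying the same ×0.4221: 3223.78 → 1360.72.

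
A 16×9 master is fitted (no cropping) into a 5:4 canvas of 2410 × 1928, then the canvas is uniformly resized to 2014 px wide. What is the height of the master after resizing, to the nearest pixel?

At 2410×1928 the master is width-limited, so height = 2410 × 9/16 ≈ 1355.62 px.
The frame scales by 2014/2410 = 0.8357; 1355.62 × 0.8357 ≈ 1132.88 px.

1133 px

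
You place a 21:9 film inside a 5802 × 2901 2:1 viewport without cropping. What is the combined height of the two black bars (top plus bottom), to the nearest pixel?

414 px

21:9 is wider than 2:1, so it spans the full width.
The film is 5802 × 9/21 ≈ 2486.57 px tall.
Black = 2901 − 2486.57 = 414.43 px.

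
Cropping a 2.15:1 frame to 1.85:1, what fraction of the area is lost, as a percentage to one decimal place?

1.85:1 is narrower than 2.15:1, so the crop keeps the full height and trims the width.
Fraction kept = (1.850)/(2.150) ≈ 86.05%, so 13.95% is lost.

14.0%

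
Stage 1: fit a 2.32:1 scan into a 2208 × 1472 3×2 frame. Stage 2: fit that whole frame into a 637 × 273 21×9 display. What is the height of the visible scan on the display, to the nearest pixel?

177 px

Inside the 2208×1472 canvas the scan is width-limited at 2208.00 × 951.72.
3×2 in 637×273: fills the height, so the intermediate becomes 409.50 × 273.00 — a scale of ×0.1855.
The scan scales with it: height 951.72 × 0.1855 ≈ 176.51.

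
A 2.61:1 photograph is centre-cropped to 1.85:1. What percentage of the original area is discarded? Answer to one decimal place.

29.1%

The height stays; only width is cut (since 1.85:1 is narrower than 2.61:1).
Area ratio = (1.850)/(2.610) = 70.88%; the remaining 29.12% is cropped out.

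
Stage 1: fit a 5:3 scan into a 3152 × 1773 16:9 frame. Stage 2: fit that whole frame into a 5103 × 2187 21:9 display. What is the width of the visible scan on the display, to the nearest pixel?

3645 px

5:3 in 3152×1773: fills the height, so the scan is 2955.00 × 1773.00.
16:9 in 5103×2187: fills the height, so the intermediate becomes 3888.00 × 2187.00 — a scale of ×1.2335.
So the scan's width is 2955.00 × 1.2335 ≈ 3645.00.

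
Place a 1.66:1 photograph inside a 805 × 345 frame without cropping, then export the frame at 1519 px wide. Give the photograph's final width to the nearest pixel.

1081 px

At 805×345 the photograph is height-limited, so width = 345 × 1.660 ≈ 572.70 px.
Resizing to 1519 px wide multiplies everything by 1.8870: 572.70 → 1080.66 px.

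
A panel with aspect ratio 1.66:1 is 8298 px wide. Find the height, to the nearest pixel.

8298 / 1.660 = 4998.80.

4999 px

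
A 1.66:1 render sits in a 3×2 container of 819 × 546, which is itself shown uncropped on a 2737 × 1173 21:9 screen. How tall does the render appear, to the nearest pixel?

1.66:1 in 819×546: fills the width, so the render is 819.00 × 493.37.
The 3×2 canvas is height-limited in 2737×1173, giving 1759.50 × 1173.00; scale factor 2.1484.
Applying the same ×2.1484: 493.37 → 1059.94.

1060 px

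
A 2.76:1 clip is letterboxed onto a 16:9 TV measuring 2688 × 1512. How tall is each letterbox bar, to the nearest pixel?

2.76:1 is wider than 16:9, so it spans the full width.
Content height = 2688 / 2.760 ≈ 973.91 px.
Black = 1512 − 973.91 = 538.09 px, or 269.04 per bar.

269 px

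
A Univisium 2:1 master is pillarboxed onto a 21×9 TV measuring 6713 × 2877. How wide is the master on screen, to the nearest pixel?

5754 px

Univisium 2:1 is narrower than 21×9, so it spans the full height.
The master is 2877 × 2/1 ≈ 5754.00 px wide.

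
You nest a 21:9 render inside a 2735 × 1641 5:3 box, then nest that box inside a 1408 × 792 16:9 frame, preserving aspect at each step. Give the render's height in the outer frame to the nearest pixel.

566 px

21:9 in 2735×1641: fills the width, so the render is 2735.00 × 1172.14.
The 5:3 canvas is height-limited in 1408×792, giving 1320.00 × 792.00; scale factor 0.4826.
So the render's height is 1172.14 × 0.4826 ≈ 565.71.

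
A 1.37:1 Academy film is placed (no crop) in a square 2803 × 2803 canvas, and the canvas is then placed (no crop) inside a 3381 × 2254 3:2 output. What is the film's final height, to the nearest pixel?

Inside the 2803×2803 canvas the film is width-limited at 2803.00 × 2045.99.
The square canvas is height-limited in 3381×2254, giving 2254.00 × 2254.00; scale factor 0.8041.
So the film's height is 2045.99 × 0.8041 ≈ 1645.26.

1645 px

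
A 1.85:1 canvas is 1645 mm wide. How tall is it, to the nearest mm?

889 mm

1645 / 1.850 = 889.19.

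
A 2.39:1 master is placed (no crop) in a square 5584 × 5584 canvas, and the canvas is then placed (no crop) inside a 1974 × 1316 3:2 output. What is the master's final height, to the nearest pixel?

2.39:1 in 5584×5584: fills the width, so the master is 5584.00 × 2336.40.
The square canvas is height-limited in 1974×1316, giving 1316.00 × 1316.00; scale factor 0.2357.
Applying the same ×0.2357: 2336.40 → 550.63.

551 px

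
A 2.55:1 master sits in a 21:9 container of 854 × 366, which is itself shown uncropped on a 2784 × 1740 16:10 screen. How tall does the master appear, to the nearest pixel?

1092 px

First fit — 2.55:1 into 854×366 spans the width: 854.00 × 334.90.
21:9 in 2784×1740: fills the width, so the intermediate becomes 2784.00 × 1193.14 — a scale of ×3.2600.
Applying the same ×3.2600: 334.90 → 1091.76.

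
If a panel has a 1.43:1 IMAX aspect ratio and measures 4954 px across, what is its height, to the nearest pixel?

3464 px

At 1.43:1 IMAX, 4954 / 1.430 ≈ 3464.34.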